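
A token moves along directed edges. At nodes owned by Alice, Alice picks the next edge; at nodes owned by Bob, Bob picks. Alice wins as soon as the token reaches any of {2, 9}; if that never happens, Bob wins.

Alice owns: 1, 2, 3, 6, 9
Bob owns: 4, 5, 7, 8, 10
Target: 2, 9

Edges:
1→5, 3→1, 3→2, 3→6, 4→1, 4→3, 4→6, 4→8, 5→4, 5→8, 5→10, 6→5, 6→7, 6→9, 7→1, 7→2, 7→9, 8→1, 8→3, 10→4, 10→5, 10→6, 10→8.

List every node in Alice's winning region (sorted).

A0 = {2, 9}
A1: add {3, 6} — 3 (Alice) has 3→2; 6 (Alice) has 6→9.
A2 = A1; e.g. 1 (Alice) has no edge into A1. Fixed point.
Alice's winning region = {2, 3, 6, 9}.

2, 3, 6, 9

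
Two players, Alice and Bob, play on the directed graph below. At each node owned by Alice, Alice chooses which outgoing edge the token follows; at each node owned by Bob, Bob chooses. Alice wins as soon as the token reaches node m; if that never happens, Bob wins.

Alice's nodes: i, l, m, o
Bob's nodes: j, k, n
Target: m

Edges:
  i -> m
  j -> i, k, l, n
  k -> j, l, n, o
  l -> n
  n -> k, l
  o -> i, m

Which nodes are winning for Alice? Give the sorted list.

i, m, o

A0 = {m}
A1: add {i, o} — i (Alice) has i→m; o (Alice) has o→m.
A2 = A1; e.g. j (Bob) can still go to k. Fixed point.
Alice's winning region = {i, m, o}.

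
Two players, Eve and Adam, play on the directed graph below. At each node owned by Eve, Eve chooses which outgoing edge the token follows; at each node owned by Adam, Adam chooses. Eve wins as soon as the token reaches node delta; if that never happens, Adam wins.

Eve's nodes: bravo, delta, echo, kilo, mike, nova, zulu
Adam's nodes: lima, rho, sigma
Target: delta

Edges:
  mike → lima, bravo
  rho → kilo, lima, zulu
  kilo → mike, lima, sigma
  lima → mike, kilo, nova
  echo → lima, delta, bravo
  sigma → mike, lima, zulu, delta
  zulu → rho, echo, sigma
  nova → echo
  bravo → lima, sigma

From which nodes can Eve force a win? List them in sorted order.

delta, echo, nova, zulu

A0 = {delta}
A1: add {echo} — echo (Eve) has echo→delta.
A2: add {nova, zulu} — zulu (Eve) has zulu→echo; nova (Eve) has nova→echo.
A3 = A2; e.g. mike (Eve) has no edge into A2. Fixed point.
Eve's winning region = {delta, echo, nova, zulu}.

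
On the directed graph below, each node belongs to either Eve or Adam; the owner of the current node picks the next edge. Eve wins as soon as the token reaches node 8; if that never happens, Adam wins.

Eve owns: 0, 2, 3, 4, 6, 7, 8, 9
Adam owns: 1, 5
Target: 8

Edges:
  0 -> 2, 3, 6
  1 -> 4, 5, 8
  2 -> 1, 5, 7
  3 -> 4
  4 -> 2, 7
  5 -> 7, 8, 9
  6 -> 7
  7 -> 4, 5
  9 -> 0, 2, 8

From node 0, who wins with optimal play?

A0 = {8}
A1: add {9} — 9 (Eve) has 9→8.
A2 = A1; e.g. 0 (Eve) has no edge into A1. Fixed point.
0 never enters the attractor, so Adam can avoid the target forever.

Adam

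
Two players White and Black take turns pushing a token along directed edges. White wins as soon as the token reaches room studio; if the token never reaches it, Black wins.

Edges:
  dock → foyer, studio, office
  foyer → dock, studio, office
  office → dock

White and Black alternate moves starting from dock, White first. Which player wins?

White

Track states (vertex, player-to-move).
A0 = {(studio,White), (studio,Black)}
A1: add {(dock,White), (foyer,White)}.
(dock,White) ∈ A1 ⇒ White forces the target.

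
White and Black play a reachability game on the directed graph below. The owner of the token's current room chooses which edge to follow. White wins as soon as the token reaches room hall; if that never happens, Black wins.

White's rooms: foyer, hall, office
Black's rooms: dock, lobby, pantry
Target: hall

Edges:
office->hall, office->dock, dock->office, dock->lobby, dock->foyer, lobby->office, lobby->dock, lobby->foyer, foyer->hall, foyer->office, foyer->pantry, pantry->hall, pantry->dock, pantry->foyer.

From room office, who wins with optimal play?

White

A0 = {hall}
A1: add {foyer, office} — office (White) has office→hall; foyer (White) has foyer→hall.
A2 = A1; e.g. dock (Black) can still go to lobby. Fixed point.
office ∈ A1, so White can force the target.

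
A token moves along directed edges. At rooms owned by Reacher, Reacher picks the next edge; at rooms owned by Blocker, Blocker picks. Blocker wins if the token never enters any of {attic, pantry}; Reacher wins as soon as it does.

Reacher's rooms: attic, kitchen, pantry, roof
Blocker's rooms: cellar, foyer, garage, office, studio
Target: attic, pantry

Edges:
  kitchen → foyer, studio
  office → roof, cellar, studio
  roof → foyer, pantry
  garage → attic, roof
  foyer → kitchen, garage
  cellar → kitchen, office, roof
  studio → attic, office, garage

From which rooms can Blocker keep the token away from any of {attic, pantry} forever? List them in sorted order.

cellar, foyer, kitchen, office, studio

A0 = {attic, pantry}
A1: add {roof} — roof (Reacher) has roof→pantry.
A2: add {garage} — garage (Blocker): all of {attic, roof} already in.
A3 = A2; e.g. kitchen (Reacher) has no edge into A2. Fixed point.
Reacher's attractor = {attic, garage, pantry, roof}; Blocker avoids the target exactly from the complement.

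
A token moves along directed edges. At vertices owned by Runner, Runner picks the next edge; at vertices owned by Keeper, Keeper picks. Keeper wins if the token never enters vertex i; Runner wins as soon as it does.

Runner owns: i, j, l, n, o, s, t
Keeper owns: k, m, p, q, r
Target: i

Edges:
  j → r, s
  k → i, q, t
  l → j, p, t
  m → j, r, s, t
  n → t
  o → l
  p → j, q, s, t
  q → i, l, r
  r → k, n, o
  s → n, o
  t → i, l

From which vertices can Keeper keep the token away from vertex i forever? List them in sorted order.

A0 = {i}
A1: add {t} — t (Runner) has t→i.
A2: add {l, n} — l (Runner) has l→t; n (Runner) has n→t.
A3: add {o, s} — o (Runner) has o→l; s (Runner) has s→n.
A4: add {j} — j (Runner) has j→s.
A5 = A4; e.g. k (Keeper) can still go to q. Fixed point.
Runner's attractor = {i, j, l, n, o, s, t}; Keeper avoids the target exactly from the complement.

k, m, p, q, r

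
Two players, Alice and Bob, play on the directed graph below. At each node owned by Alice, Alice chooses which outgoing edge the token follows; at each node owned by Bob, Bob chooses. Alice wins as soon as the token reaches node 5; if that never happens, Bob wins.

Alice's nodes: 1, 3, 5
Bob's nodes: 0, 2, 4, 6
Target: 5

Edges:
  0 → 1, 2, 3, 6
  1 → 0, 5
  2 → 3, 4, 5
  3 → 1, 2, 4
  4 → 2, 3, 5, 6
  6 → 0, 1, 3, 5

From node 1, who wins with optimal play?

A0 = {5}
A1: add {1} — 1 (Alice) has 1→5.
1 ∈ A1, so Alice can force the target.

Alice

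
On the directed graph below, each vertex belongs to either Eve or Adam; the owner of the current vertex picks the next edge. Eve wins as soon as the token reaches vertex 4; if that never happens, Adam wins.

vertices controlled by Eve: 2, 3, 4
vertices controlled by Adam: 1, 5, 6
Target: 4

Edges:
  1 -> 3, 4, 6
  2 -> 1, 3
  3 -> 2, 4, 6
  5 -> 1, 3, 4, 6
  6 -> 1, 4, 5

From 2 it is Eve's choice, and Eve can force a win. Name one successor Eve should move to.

A0 = {4}
A1: add {3} — 3 (Eve) has 3→4.
A2: add {2} — 2 (Eve) has 2→3.
A3 = A2; e.g. 1 (Adam) can still go to 6. Fixed point.
From 2, successor 3 is in the attractor (rank 1); the other successor 1 is not.

3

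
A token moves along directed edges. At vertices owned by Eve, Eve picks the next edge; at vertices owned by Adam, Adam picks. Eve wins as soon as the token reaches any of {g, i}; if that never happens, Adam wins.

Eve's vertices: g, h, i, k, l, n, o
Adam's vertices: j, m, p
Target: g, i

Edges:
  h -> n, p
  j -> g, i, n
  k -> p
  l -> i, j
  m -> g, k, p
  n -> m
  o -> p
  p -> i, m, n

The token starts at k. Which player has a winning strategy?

A0 = {g, i}
A1: add {l} — l (Eve) has l→i.
A2 = A1; e.g. h (Eve) has no edge into A1. Fixed point.
k never enters the attractor, so Adam can avoid the target forever.

Adam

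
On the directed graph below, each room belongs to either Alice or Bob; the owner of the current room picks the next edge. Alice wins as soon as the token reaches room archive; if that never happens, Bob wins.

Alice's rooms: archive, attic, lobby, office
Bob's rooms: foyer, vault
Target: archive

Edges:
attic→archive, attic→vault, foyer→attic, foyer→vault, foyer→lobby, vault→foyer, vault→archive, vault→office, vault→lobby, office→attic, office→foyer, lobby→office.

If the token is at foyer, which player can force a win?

Bob

A0 = {archive}
A1: add {attic} — attic (Alice) has attic→archive.
A2: add {office} — office (Alice) has office→attic.
A3: add {lobby} — lobby (Alice) has lobby→office.
A4 = A3; e.g. foyer (Bob) can still go to vault. Fixed point.
foyer never enters the attractor, so Bob can avoid the target forever.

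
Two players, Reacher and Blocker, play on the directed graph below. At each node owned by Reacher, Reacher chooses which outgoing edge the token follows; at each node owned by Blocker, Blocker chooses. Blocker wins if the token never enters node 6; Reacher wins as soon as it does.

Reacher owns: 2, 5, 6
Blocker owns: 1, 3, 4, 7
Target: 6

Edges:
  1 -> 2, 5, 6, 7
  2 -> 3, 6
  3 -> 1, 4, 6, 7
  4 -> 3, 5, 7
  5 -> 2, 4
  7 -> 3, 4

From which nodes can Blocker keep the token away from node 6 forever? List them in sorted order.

A0 = {6}
A1: add {2} — 2 (Reacher) has 2→6.
A2: add {5} — 5 (Reacher) has 5→2.
A3 = A2; e.g. 1 (Blocker) can still go to 7. Fixed point.
Reacher's attractor = {2, 5, 6}; Blocker avoids the target exactly from the complement.

1, 3, 4, 7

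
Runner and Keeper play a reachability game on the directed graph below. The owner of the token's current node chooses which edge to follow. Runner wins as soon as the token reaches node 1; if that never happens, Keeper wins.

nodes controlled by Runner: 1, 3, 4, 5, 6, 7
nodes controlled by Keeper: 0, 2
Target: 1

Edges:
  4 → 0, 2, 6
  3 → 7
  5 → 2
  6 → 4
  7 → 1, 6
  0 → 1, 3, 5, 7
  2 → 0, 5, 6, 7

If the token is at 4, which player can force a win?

Keeper

A0 = {1}
A1: add {7} — 7 (Runner) has 7→1.
A2: add {3} — 3 (Runner) has 3→7.
A3 = A2; e.g. 0 (Keeper) can still go to 5. Fixed point.
4 never enters the attractor, so Keeper can avoid the target forever.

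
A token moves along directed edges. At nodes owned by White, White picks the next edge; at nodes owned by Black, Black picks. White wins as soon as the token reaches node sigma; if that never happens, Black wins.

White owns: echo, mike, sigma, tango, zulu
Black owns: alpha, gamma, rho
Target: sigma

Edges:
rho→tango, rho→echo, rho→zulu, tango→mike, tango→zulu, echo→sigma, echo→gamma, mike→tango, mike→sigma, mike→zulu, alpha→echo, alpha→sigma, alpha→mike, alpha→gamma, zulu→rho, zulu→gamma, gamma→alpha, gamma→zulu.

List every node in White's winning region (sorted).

echo, mike, sigma, tango

A0 = {sigma}
A1: add {echo, mike} — echo (White) has echo→sigma; mike (White) has mike→sigma.
A2: add {tango} — tango (White) has tango→mike.
A3 = A2; e.g. rho (Black) can still go to zulu. Fixed point.
White's winning region = {echo, mike, sigma, tango}.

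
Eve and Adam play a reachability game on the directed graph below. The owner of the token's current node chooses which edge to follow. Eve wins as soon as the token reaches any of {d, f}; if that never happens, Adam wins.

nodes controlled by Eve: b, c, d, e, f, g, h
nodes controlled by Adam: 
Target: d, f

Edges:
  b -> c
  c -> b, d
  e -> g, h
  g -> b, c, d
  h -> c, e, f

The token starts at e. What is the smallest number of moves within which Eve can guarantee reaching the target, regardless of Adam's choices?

A0 = {d, f}
A1: add {c, g, h} — c (Eve) has c→d; g (Eve) has g→d; h (Eve) has h→f.
A2: add {b, e} — b (Eve) has b→c; e (Eve) has e→g.
A2 = all vertices. Fixed point.
e enters the attractor at level 2, so Eve can force the target in 2 moves from there.

2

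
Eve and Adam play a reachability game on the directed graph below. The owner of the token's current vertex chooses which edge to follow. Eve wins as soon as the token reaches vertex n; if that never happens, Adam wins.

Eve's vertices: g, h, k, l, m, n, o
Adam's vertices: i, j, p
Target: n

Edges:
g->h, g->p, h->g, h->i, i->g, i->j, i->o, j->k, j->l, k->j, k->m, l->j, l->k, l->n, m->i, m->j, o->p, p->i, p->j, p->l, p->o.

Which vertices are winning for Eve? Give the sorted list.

A0 = {n}
A1: add {l} — l (Eve) has l→n.
A2 = A1; e.g. g (Eve) has no edge into A1. Fixed point.
Eve's winning region = {l, n}.

l, n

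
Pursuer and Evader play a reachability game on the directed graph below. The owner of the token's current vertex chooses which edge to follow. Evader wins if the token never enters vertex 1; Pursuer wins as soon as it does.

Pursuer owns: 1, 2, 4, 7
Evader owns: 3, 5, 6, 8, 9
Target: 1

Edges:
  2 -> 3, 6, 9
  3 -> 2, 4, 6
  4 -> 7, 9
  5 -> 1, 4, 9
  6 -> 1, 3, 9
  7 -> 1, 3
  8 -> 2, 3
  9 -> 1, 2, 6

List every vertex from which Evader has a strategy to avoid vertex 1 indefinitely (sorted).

2, 3, 5, 6, 8, 9

A0 = {1}
A1: add {7} — 7 (Pursuer) has 7→1.
A2: add {4} — 4 (Pursuer) has 4→7.
A3 = A2; e.g. 2 (Pursuer) has no edge into A2. Fixed point.
Pursuer's attractor = {1, 4, 7}; Evader avoids the target exactly from the complement.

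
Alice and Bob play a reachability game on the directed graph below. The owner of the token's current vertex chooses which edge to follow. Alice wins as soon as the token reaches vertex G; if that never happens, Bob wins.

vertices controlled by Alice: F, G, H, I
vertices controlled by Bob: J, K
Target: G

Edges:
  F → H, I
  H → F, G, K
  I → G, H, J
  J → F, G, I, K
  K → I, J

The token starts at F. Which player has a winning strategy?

Alice

A0 = {G}
A1: add {H, I} — H (Alice) has H→G; I (Alice) has I→G.
A2: add {F} — F (Alice) has F→H.
A3 = A2; e.g. J (Bob) can still go to K. Fixed point.
F ∈ A2, so Alice can force the target.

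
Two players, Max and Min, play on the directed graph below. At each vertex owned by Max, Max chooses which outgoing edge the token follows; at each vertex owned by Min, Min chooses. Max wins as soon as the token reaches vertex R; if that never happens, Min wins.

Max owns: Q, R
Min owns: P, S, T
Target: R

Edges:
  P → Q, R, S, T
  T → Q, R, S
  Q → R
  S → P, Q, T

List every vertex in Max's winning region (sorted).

A0 = {R}
A1: add {Q} — Q (Max) has Q→R.
A2 = A1; e.g. P (Min) can still go to S. Fixed point.
Max's winning region = {Q, R}.

Q, R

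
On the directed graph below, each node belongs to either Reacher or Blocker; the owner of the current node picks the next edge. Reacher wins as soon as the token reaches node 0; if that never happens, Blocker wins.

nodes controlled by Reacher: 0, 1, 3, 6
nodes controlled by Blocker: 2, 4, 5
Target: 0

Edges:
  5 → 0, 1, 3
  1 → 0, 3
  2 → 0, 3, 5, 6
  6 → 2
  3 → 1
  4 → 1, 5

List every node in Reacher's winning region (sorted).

0, 1, 3, 4, 5

A0 = {0}
A1: add {1} — 1 (Reacher) has 1→0.
A2: add {3} — 3 (Reacher) has 3→1.
A3: add {5} — 5 (Blocker): all of {0, 1, 3} already in.
A4: add {4} — 4 (Blocker): all of {1, 5} already in.
A5 = A4; e.g. 2 (Blocker) can still go to 6. Fixed point.
Reacher's winning region = {0, 1, 3, 4, 5}.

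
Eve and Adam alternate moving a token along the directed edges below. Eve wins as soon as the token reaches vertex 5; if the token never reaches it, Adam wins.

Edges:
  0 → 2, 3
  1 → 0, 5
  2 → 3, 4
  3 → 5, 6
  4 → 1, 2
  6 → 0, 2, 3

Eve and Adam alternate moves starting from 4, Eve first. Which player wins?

Track states (vertex, player-to-move).
A0 = {(5,Eve), (5,Adam)}
A1: add {(1,Eve), (3,Eve)}.
A2 = A1; e.g. (0,Eve) stays out. (4,Eve) never enters ⇒ Adam avoids the target.

Adam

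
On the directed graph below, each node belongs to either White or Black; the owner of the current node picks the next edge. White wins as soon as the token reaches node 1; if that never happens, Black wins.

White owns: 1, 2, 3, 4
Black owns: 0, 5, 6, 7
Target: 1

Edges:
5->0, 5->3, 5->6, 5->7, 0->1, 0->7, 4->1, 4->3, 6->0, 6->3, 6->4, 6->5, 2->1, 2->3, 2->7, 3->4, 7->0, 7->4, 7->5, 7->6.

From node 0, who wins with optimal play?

A0 = {1}
A1: add {2, 4} — 2 (White) has 2→1; 4 (White) has 4→1.
A2: add {3} — 3 (White) has 3→4.
A3 = A2; e.g. 0 (Black) can still go to 7. Fixed point.
0 never enters the attractor, so Black can avoid the target forever.

Black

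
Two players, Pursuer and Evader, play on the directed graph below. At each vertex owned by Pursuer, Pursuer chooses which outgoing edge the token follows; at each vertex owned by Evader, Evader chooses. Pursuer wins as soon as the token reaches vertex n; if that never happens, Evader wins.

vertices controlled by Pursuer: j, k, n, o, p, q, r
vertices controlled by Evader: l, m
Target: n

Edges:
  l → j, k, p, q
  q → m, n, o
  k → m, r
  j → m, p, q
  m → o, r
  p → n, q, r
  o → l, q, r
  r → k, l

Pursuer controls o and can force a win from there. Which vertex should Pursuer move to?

A0 = {n}
A1: add {p, q} — p (Pursuer) has p→n; q (Pursuer) has q→n.
A2: add {j, o} — j (Pursuer) has j→p; o (Pursuer) has o→q.
A3 = A2; e.g. k (Pursuer) has no edge into A2. Fixed point.
From o, successor q is in the attractor (rank 1); the other successors l, r are not.

q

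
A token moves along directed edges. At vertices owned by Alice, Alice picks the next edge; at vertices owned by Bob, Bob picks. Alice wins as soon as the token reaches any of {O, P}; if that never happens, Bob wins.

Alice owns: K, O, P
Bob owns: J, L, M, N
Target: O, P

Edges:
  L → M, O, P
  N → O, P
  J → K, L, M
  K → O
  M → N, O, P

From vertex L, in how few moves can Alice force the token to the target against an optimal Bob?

A0 = {O, P}
A1: add {K, N} — K (Alice) has K→O; N (Bob): all of {O, P} already in.
A2: add {M} — M (Bob): all of {N, O, P} already in.
A3: add {L} — L (Bob): all of {M, O, P} already in.
L enters the attractor at level 3, so Alice can force the target in 3 moves from there.

3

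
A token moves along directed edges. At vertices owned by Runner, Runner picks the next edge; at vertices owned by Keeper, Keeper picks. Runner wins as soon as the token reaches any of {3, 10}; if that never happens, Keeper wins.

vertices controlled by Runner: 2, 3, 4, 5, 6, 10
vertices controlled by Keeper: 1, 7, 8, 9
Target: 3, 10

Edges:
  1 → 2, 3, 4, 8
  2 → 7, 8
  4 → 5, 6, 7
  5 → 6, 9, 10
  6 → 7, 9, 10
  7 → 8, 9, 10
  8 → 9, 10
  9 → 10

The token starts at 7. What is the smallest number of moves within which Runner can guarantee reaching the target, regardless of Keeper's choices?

A0 = {3, 10}
A1: add {5, 6, 9} — 5 (Runner) has 5→10; 6 (Runner) has 6→10; 9 (Keeper): all of {10} already in.
A2: add {4, 8} — 4 (Runner) has 4→5; 8 (Keeper): all of {9, 10} already in.
A3: add {2, 7} — 2 (Runner) has 2→8; 7 (Keeper): all of {8, 9, 10} already in.
7 enters the attractor at level 3, so Runner can force the target in 3 moves from there.

3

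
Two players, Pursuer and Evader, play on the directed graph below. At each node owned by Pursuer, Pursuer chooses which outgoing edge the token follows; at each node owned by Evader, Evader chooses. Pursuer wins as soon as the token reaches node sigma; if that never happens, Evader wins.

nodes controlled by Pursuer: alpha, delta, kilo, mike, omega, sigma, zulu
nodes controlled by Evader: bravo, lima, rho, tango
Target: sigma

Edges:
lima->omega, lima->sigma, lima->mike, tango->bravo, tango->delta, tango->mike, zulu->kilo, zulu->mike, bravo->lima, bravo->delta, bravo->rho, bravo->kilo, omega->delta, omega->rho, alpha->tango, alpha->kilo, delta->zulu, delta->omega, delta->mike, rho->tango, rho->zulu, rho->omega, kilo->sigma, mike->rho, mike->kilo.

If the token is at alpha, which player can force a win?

Pursuer

A0 = {sigma}
A1: add {kilo} — kilo (Pursuer) has kilo→sigma.
A2: add {alpha, mike, zulu} — zulu (Pursuer) has zulu→kilo; alpha (Pursuer) has alpha→kilo; mike (Pursuer) has mike→kilo.
alpha ∈ A2, so Pursuer can force the target.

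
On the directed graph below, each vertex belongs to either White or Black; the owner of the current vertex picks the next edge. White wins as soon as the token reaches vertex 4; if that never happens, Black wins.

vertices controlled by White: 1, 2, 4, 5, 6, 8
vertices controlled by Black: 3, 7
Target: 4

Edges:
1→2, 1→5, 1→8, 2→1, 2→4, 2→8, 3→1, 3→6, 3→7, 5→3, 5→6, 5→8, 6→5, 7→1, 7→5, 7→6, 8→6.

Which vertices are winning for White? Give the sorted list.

A0 = {4}
A1: add {2} — 2 (White) has 2→4.
A2: add {1} — 1 (White) has 1→2.
A3 = A2; e.g. 3 (Black) can still go to 6. Fixed point.
White's winning region = {1, 2, 4}.

1, 2, 4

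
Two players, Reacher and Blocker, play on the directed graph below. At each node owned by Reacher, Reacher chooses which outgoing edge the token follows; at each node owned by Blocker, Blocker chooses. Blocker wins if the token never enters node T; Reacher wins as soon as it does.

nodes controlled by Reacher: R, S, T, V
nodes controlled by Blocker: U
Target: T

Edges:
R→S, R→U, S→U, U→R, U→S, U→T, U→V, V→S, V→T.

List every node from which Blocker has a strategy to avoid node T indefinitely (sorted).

R, S, U

A0 = {T}
A1: add {V} — V (Reacher) has V→T.
A2 = A1; e.g. R (Reacher) has no edge into A1. Fixed point.
Reacher's attractor = {T, V}; Blocker avoids the target exactly from the complement.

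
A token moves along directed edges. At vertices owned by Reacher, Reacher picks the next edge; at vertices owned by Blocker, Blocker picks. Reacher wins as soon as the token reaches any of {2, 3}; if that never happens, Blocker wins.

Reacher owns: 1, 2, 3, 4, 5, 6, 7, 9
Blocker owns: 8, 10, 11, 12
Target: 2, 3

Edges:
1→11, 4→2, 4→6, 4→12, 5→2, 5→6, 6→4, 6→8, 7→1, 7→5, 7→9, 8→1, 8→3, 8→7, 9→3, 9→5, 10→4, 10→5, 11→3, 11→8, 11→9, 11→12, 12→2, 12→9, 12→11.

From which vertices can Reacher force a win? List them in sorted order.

A0 = {2, 3}
A1: add {4, 5, 9} — 4 (Reacher) has 4→2; 5 (Reacher) has 5→2; 9 (Reacher) has 9→3.
A2: add {6, 7, 10} — 6 (Reacher) has 6→4; 7 (Reacher) has 7→5; 10 (Blocker): all of {4, 5} already in.
A3 = A2; e.g. 1 (Reacher) has no edge into A2. Fixed point.
Reacher's winning region = {2, 3, 4, 5, 6, 7, 9, 10}.

2, 3, 4, 5, 6, 7, 9, 10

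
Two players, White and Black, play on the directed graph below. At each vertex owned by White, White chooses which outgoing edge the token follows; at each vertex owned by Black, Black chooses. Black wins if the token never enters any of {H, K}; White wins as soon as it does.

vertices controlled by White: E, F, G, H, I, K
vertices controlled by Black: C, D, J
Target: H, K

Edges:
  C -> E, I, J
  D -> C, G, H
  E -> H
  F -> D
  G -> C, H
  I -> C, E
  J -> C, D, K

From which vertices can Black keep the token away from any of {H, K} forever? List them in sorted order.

A0 = {H, K}
A1: add {E, G} — E (White) has E→H; G (White) has G→H.
A2: add {I} — I (White) has I→E.
A3 = A2; e.g. C (Black) can still go to J. Fixed point.
White's attractor = {E, G, H, I, K}; Black avoids the target exactly from the complement.

C, D, F, J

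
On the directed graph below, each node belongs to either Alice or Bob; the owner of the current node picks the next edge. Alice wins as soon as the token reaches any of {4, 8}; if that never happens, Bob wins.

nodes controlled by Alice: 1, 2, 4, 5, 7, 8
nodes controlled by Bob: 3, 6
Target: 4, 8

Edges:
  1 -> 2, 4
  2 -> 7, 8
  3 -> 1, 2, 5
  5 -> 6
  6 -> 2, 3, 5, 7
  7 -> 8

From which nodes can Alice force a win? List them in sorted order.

1, 2, 4, 7, 8

A0 = {4, 8}
A1: add {1, 2, 7} — 1 (Alice) has 1→4; 2 (Alice) has 2→8; 7 (Alice) has 7→8.
A2 = A1; e.g. 3 (Bob) can still go to 5. Fixed point.
Alice's winning region = {1, 2, 4, 7, 8}.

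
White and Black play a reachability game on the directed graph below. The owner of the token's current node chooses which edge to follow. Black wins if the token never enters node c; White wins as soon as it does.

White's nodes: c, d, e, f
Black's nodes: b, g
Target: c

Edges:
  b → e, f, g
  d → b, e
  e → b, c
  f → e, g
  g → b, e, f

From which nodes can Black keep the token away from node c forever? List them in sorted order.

b, g

A0 = {c}
A1: add {e} — e (White) has e→c.
A2: add {d, f} — d (White) has d→e; f (White) has f→e.
A3 = A2; e.g. b (Black) can still go to g. Fixed point.
White's attractor = {c, d, e, f}; Black avoids the target exactly from the complement.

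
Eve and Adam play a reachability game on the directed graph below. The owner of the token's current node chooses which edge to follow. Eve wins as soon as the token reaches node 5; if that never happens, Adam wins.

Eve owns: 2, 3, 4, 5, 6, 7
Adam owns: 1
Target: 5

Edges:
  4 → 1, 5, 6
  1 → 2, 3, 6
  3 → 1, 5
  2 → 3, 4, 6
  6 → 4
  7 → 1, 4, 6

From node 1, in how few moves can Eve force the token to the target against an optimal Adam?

3

A0 = {5}
A1: add {3, 4} — 3 (Eve) has 3→5; 4 (Eve) has 4→5.
A2: add {2, 6, 7} — 2 (Eve) has 2→3; 6 (Eve) has 6→4; 7 (Eve) has 7→4.
A3: add {1} — 1 (Adam): all of {2, 3, 6} already in.
A3 = all vertices. Fixed point.
1 enters the attractor at level 3, so Eve can force the target in 3 moves from there.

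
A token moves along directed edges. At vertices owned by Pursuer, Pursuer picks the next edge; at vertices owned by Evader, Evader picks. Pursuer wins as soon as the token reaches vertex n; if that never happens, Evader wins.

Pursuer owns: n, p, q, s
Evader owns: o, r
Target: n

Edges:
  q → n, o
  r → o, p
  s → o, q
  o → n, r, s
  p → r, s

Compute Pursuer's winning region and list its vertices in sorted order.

A0 = {n}
A1: add {q} — q (Pursuer) has q→n.
A2: add {s} — s (Pursuer) has s→q.
A3: add {p} — p (Pursuer) has p→s.
A4 = A3; e.g. o (Evader) can still go to r. Fixed point.
Pursuer's winning region = {n, p, q, s}.

n, p, q, s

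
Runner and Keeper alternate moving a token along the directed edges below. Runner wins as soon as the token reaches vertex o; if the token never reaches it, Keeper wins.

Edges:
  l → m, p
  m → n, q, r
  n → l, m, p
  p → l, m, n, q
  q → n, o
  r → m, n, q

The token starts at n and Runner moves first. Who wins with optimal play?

Track states (vertex, player-to-move).
A0 = {(o,Runner), (o,Keeper)}
A1: add {(q,Runner)}.
A2 = A1; e.g. (l,Runner) stays out. (n,Runner) never enters ⇒ Keeper avoids the target.

Keeper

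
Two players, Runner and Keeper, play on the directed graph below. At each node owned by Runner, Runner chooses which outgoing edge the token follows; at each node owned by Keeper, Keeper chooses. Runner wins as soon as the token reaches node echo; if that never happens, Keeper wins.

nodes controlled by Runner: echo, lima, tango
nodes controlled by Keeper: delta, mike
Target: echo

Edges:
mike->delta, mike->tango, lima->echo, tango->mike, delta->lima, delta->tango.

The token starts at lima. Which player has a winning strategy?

Runner

A0 = {echo}
A1: add {lima} — lima (Runner) has lima→echo.
A2 = A1; e.g. delta (Keeper) can still go to tango. Fixed point.
lima ∈ A1, so Runner can force the target.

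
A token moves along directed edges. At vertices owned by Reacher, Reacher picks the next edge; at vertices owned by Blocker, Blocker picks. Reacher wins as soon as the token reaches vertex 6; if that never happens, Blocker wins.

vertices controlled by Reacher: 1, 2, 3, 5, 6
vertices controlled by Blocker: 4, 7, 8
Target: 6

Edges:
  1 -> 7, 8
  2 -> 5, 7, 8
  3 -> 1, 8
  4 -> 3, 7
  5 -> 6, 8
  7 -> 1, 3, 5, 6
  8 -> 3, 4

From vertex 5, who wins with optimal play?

Reacher

A0 = {6}
A1: add {5} — 5 (Reacher) has 5→6.
5 ∈ A1, so Reacher can force the target.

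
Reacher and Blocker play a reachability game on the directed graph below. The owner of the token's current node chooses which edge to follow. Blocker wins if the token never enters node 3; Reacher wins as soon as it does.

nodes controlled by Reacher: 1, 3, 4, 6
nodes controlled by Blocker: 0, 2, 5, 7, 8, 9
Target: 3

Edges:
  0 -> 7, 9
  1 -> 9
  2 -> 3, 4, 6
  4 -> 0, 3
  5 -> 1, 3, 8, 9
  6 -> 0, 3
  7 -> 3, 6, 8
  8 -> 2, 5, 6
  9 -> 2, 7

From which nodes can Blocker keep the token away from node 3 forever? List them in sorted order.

0, 1, 5, 7, 8, 9

A0 = {3}
A1: add {4, 6} — 4 (Reacher) has 4→3; 6 (Reacher) has 6→3.
A2: add {2} — 2 (Blocker): all of {3, 4, 6} already in.
A3 = A2; e.g. 0 (Blocker) can still go to 7. Fixed point.
Reacher's attractor = {2, 3, 4, 6}; Blocker avoids the target exactly from the complement.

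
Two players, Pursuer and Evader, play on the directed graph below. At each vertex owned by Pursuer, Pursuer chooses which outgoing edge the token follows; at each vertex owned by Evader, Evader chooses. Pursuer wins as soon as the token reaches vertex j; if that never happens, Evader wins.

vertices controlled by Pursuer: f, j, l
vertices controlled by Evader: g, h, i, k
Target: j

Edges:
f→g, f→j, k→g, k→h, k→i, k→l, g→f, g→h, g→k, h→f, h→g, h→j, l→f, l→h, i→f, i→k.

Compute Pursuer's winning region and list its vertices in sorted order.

A0 = {j}
A1: add {f} — f (Pursuer) has f→j.
A2: add {l} — l (Pursuer) has l→f.
A3 = A2; e.g. g (Evader) can still go to h. Fixed point.
Pursuer's winning region = {f, j, l}.

f, j, l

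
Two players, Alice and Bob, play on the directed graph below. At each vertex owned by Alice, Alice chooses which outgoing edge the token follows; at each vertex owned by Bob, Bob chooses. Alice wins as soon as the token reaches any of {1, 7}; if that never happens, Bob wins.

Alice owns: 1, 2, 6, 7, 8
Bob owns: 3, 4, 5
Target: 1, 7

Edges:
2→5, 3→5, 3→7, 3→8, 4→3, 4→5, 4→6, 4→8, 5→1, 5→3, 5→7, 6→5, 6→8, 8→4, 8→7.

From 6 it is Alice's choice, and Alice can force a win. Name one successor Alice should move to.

8

A0 = {1, 7}
A1: add {8} — 8 (Alice) has 8→7.
A2: add {6} — 6 (Alice) has 6→8.
A3 = A2; e.g. 2 (Alice) has no edge into A2. Fixed point.
From 6, successor 8 is in the attractor (rank 1); the other successor 5 is not.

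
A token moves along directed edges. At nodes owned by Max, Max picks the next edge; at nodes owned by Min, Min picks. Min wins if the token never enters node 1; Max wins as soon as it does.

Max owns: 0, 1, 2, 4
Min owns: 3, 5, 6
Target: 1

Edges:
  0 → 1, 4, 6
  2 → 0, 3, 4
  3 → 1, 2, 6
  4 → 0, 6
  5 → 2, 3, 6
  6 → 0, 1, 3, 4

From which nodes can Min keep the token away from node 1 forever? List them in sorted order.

A0 = {1}
A1: add {0} — 0 (Max) has 0→1.
A2: add {2, 4} — 2 (Max) has 2→0; 4 (Max) has 4→0.
A3 = A2; e.g. 3 (Min) can still go to 6. Fixed point.
Max's attractor = {0, 1, 2, 4}; Min avoids the target exactly from the complement.

3, 5, 6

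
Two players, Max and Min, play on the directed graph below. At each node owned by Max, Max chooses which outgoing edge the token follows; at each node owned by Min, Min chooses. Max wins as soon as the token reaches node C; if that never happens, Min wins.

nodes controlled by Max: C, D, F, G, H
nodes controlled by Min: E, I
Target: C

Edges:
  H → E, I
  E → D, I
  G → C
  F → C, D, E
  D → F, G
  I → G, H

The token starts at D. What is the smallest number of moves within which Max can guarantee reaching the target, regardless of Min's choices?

A0 = {C}
A1: add {F, G} — F (Max) has F→C; G (Max) has G→C.
A2: add {D} — D (Max) has D→F.
A3 = A2; e.g. E (Min) can still go to I. Fixed point.
D enters the attractor at level 2, so Max can force the target in 2 moves from there.

2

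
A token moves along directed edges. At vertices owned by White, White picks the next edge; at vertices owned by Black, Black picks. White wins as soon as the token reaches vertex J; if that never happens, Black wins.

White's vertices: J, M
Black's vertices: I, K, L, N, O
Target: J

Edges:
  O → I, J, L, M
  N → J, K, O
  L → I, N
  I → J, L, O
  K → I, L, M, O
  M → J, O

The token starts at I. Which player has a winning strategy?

Black

A0 = {J}
A1: add {M} — M (White) has M→J.
A2 = A1; e.g. I (Black) can still go to L. Fixed point.
I never enters the attractor, so Black can avoid the target forever.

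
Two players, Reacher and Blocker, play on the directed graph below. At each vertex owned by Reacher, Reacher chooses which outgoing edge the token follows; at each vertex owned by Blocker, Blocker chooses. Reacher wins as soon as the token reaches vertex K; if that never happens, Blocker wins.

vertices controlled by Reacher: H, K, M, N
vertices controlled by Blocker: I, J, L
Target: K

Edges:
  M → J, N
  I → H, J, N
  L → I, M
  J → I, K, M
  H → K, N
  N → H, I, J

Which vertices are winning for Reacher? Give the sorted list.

A0 = {K}
A1: add {H} — H (Reacher) has H→K.
A2: add {N} — N (Reacher) has N→H.
A3: add {M} — M (Reacher) has M→N.
A4 = A3; e.g. I (Blocker) can still go to J. Fixed point.
Reacher's winning region = {H, K, M, N}.

H, K, M, N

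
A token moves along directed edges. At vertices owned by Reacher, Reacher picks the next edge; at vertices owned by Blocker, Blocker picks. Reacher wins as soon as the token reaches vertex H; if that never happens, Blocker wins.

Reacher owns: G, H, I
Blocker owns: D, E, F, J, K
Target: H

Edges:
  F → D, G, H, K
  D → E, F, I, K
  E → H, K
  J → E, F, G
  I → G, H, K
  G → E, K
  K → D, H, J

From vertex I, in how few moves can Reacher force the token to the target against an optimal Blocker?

A0 = {H}
A1: add {I} — I (Reacher) has I→H.
A2 = A1; e.g. D (Blocker) can still go to E. Fixed point.
I enters the attractor at level 1, so Reacher can force the target in 1 move from there.

1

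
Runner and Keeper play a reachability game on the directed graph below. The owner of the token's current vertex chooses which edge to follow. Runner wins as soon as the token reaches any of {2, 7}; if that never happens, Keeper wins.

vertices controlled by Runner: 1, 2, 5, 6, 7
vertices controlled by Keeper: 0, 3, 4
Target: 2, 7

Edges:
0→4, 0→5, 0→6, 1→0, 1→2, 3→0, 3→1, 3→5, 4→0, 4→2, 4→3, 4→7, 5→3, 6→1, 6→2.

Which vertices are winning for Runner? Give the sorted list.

1, 2, 6, 7

A0 = {2, 7}
A1: add {1, 6} — 1 (Runner) has 1→2; 6 (Runner) has 6→2.
A2 = A1; e.g. 0 (Keeper) can still go to 4. Fixed point.
Runner's winning region = {1, 2, 6, 7}.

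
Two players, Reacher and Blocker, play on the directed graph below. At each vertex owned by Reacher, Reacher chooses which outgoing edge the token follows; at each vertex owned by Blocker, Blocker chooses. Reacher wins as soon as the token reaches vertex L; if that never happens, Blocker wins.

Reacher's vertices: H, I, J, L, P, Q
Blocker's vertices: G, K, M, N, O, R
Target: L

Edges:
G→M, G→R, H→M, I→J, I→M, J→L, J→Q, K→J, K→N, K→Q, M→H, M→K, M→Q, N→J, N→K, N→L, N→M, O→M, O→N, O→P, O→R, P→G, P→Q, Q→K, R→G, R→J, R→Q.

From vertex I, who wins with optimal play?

Reacher

A0 = {L}
A1: add {J} — J (Reacher) has J→L.
A2: add {I} — I (Reacher) has I→J.
A3 = A2; e.g. G (Blocker) can still go to M. Fixed point.
I ∈ A2, so Reacher can force the target.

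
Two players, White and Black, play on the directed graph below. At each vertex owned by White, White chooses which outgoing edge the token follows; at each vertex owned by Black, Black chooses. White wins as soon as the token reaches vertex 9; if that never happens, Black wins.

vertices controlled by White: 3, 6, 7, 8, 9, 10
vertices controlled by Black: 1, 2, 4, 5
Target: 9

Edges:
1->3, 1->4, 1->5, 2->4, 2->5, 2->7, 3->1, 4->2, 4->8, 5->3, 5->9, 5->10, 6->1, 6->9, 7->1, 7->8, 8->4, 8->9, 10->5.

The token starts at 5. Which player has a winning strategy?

A0 = {9}
A1: add {6, 8} — 6 (White) has 6→9; 8 (White) has 8→9.
A2: add {7} — 7 (White) has 7→8.
A3 = A2; e.g. 1 (Black) can still go to 3. Fixed point.
5 never enters the attractor, so Black can avoid the target forever.

Black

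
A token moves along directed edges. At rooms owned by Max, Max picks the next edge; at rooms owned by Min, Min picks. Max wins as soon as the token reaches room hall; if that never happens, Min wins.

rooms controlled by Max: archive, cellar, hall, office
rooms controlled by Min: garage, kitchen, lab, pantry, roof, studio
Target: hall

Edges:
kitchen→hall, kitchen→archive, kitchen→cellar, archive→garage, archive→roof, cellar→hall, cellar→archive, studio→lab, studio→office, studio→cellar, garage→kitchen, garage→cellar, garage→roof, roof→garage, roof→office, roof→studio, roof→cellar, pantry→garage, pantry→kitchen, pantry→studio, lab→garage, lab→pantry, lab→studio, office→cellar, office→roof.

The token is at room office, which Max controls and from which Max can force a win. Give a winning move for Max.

A0 = {hall}
A1: add {cellar} — cellar (Max) has cellar→hall.
A2: add {office} — office (Max) has office→cellar.
A3 = A2; e.g. garage (Min) can still go to kitchen. Fixed point.
From office, successor cellar is in the attractor (rank 1); the other successor roof is not.

cellar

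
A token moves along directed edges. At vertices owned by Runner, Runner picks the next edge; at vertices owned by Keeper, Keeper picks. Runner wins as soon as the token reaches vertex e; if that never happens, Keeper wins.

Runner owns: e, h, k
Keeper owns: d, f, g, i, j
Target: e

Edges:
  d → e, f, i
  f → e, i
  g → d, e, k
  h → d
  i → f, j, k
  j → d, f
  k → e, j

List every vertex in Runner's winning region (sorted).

e, k

A0 = {e}
A1: add {k} — k (Runner) has k→e.
A2 = A1; e.g. d (Keeper) can still go to f. Fixed point.
Runner's winning region = {e, k}.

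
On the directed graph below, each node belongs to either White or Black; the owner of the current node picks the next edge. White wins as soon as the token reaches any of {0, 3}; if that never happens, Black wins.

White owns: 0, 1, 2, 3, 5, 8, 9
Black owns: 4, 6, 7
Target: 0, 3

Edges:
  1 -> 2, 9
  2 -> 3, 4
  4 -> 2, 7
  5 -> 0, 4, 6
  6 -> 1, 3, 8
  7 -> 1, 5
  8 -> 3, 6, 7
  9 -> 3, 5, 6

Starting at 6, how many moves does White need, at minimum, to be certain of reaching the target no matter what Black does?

A0 = {0, 3}
A1: add {2, 5, 8, 9} — 2 (White) has 2→3; 5 (White) has 5→0; 8 (White) has 8→3; 9 (White) has 9→3.
A2: add {1} — 1 (White) has 1→2.
A3: add {6, 7} — 6 (Black): all of {1, 3, 8} already in; 7 (Black): all of {1, 5} already in.
6 enters the attractor at level 3, so White can force the target in 3 moves from there.

3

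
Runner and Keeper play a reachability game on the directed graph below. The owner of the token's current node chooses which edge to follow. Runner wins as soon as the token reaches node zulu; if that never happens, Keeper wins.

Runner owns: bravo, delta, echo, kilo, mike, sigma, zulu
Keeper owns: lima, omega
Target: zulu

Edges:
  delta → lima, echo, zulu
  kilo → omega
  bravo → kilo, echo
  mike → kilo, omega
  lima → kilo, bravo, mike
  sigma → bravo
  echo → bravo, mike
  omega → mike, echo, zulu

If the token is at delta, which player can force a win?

Runner

A0 = {zulu}
A1: add {delta} — delta (Runner) has delta→zulu.
A2 = A1; e.g. kilo (Runner) has no edge into A1. Fixed point.
delta ∈ A1, so Runner can force the target.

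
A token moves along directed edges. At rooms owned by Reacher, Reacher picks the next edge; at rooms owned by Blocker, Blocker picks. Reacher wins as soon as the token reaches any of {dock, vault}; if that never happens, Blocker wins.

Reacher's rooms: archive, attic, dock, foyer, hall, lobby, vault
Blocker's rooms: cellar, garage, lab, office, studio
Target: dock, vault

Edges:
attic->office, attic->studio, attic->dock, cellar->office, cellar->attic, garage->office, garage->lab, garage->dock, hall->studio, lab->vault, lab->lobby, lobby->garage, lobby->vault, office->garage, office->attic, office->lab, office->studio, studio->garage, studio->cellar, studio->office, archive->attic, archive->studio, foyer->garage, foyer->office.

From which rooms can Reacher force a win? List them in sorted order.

A0 = {dock, vault}
A1: add {attic, lobby} — attic (Reacher) has attic→dock; lobby (Reacher) has lobby→vault.
A2: add {archive, lab} — archive (Reacher) has archive→attic; lab (Blocker): all of {vault, lobby} already in.
A3 = A2; e.g. garage (Blocker) can still go to office. Fixed point.
Reacher's winning region = {archive, attic, dock, lab, lobby, vault}.

archive, attic, dock, lab, lobby, vault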